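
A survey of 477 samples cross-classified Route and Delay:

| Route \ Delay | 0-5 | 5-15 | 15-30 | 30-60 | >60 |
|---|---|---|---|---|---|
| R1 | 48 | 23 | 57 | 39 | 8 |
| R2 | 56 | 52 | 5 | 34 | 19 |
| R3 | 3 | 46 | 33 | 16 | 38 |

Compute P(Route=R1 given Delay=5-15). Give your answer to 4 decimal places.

Total with Delay=5-15: 23 + 52 + 46 = 121.
P(Route=R1 | Delay=5-15) = 23/121 = 0.1901.

0.1901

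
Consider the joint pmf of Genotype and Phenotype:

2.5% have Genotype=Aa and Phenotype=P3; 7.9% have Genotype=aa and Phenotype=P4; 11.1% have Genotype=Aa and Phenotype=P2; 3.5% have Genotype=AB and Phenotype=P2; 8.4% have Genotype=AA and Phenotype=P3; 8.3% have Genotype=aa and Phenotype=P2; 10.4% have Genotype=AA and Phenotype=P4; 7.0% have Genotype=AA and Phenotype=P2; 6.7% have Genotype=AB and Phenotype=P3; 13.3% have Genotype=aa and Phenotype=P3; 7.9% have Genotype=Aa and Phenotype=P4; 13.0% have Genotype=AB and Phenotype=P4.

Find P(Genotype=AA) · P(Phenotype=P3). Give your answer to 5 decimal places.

0.07972

P(Genotype=AA) = 0.070 + 0.084 + 0.104 = 0.258.
P(Phenotype=P3) = 0.084 + 0.025 + 0.133 + 0.067 = 0.309.
Product: 0.258 × 0.309 = 0.07972.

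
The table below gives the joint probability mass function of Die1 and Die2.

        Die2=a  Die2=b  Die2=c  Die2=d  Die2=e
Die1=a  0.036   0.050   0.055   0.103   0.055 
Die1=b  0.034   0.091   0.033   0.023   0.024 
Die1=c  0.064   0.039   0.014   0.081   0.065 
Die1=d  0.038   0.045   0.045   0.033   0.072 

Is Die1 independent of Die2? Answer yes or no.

P(Die1=b) = 0.205 and P(Die2=b) = 0.225, so their product is 0.04613, but P(Die1=b, Die2=b) = 0.091. Since these differ, Die1 and Die2 are not independent.

no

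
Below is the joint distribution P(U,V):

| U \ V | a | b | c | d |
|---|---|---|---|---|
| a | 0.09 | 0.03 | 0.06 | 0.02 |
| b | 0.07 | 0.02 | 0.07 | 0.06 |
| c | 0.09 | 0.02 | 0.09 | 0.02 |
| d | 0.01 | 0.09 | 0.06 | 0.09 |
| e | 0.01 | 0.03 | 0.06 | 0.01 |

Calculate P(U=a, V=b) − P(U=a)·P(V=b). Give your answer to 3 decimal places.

-0.008

P(U=a) = 0.09 + 0.03 + 0.06 + 0.02 = 0.20.
P(V=b) = 0.03 + 0.02 + 0.02 + 0.09 + 0.03 = 0.19.
P(U=a, V=b) − P(U=a)P(V=b) = 0.03 − 0.20×0.19 = -0.008.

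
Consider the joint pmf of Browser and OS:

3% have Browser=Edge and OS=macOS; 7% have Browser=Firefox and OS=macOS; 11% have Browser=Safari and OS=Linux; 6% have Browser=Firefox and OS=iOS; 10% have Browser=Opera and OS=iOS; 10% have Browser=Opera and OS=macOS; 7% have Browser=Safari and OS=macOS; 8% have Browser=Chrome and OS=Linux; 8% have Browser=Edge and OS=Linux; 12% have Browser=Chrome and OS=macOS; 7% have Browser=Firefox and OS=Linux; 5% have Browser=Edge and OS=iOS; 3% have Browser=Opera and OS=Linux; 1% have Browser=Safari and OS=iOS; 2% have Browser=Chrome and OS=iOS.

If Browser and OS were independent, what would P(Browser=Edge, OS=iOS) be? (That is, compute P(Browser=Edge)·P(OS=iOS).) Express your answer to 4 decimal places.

0.0384

P(Browser=Edge) = 0.03 + 0.08 + 0.05 = 0.16.
P(OS=iOS) = 0.02 + 0.06 + 0.01 + 0.05 + 0.10 = 0.24.
Product: 0.16 × 0.24 = 0.0384.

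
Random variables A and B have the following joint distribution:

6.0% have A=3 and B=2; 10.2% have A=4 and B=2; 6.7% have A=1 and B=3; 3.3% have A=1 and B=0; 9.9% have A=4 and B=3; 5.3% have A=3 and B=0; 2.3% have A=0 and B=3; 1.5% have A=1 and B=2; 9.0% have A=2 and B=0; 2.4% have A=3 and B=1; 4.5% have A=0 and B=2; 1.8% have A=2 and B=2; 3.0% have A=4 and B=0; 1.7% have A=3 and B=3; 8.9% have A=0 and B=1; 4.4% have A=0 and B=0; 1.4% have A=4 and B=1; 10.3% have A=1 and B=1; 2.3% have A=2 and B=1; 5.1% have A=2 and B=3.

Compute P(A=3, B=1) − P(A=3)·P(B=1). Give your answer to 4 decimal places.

-0.0150

P(A=3) = 0.053 + 0.024 + 0.060 + 0.017 = 0.154.
P(B=1) = 0.089 + 0.103 + 0.023 + 0.024 + 0.014 = 0.253.
P(A=3, B=1) − P(A=3)P(B=1) = 0.024 − 0.154×0.253 = -0.0150.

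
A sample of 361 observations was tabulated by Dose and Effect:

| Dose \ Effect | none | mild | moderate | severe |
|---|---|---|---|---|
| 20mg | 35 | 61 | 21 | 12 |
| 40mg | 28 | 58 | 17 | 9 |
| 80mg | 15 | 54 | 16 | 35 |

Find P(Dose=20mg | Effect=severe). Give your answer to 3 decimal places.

0.214

Total with Effect=severe: 12 + 9 + 35 = 56.
P(Dose=20mg | Effect=severe) = 12/56 = 0.214.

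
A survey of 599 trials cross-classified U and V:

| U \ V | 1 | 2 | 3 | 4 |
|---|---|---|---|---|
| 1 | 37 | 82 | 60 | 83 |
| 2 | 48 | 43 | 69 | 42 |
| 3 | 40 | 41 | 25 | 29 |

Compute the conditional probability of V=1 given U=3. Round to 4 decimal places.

Total with U=3: 40 + 41 + 25 + 29 = 135.
P(V=1 | U=3) = 40/135 = 0.2963.

0.2963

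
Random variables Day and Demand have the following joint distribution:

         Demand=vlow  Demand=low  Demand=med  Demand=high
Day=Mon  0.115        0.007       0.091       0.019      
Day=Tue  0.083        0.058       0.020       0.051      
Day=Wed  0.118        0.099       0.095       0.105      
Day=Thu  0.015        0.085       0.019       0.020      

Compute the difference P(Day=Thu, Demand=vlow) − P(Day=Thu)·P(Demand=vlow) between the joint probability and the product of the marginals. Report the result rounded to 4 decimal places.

-0.0310

P(Day=Thu) = 0.015 + 0.085 + 0.019 + 0.020 = 0.139.
P(Demand=vlow) = 0.115 + 0.083 + 0.118 + 0.015 = 0.331.
P(Day=Thu, Demand=vlow) − P(Day=Thu)P(Demand=vlow) = 0.015 − 0.139×0.331 = -0.0310.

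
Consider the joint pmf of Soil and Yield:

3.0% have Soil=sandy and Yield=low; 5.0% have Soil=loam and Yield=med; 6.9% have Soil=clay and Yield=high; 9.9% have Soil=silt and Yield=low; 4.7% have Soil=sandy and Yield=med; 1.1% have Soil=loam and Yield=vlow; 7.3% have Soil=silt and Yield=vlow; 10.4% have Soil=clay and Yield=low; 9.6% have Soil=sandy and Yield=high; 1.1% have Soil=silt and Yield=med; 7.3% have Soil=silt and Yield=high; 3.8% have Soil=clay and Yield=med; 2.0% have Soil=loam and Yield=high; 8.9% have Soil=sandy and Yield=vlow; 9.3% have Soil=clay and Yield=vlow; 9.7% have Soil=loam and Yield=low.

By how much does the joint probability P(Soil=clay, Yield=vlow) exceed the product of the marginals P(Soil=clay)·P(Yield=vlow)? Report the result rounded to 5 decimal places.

0.01214

P(Soil=clay) = 0.093 + 0.104 + 0.038 + 0.069 = 0.304.
P(Yield=vlow) = 0.089 + 0.011 + 0.093 + 0.073 = 0.266.
P(Soil=clay, Yield=vlow) − P(Soil=clay)P(Yield=vlow) = 0.093 − 0.304×0.266 = 0.01214.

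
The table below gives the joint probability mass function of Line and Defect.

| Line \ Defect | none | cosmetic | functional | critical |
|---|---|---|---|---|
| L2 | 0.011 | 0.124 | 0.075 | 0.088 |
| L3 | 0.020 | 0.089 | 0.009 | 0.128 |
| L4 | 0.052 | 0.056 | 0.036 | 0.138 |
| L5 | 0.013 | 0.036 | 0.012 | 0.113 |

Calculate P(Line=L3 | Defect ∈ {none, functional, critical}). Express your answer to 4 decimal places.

0.2259

P(Defect=none) = 0.011 + 0.020 + 0.052 + 0.013 = 0.096.
P(Defect=functional) = 0.075 + 0.009 + 0.036 + 0.012 = 0.132.
P(Defect=critical) = 0.088 + 0.128 + 0.138 + 0.113 = 0.467.
P(Defect ∈ {none, functional, critical}) = 0.096 + 0.132 + 0.467 = 0.695; P(Line=L3, Defect ∈ {none, functional, critical}) = 0.020 + 0.009 + 0.128 = 0.157.
P(Line=L3 | Defect ∈ {none, functional, critical}) = 0.157/0.695 = 0.2259.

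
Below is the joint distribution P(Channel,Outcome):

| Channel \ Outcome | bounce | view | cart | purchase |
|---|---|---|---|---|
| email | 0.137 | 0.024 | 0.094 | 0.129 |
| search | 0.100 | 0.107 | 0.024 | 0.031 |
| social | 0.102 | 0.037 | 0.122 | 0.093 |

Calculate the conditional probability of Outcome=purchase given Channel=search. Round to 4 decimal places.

0.1183

P(Channel=search) = 0.100 + 0.107 + 0.024 + 0.031 = 0.262.
P(Outcome=purchase | Channel=search) = 0.031/0.262 = 0.1183.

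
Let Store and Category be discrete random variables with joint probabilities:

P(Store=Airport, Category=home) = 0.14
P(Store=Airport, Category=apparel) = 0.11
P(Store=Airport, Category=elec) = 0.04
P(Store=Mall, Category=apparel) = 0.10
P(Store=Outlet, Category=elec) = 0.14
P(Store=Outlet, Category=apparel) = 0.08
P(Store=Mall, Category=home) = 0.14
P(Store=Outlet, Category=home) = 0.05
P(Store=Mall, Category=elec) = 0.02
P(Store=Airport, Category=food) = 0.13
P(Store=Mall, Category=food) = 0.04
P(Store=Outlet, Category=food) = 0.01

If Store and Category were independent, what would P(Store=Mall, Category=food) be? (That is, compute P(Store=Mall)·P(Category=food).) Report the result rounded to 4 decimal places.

0.0540

P(Store=Mall) = 0.04 + 0.10 + 0.02 + 0.14 = 0.30.
P(Category=food) = 0.04 + 0.13 + 0.01 = 0.18.
Product: 0.30 × 0.18 = 0.0540.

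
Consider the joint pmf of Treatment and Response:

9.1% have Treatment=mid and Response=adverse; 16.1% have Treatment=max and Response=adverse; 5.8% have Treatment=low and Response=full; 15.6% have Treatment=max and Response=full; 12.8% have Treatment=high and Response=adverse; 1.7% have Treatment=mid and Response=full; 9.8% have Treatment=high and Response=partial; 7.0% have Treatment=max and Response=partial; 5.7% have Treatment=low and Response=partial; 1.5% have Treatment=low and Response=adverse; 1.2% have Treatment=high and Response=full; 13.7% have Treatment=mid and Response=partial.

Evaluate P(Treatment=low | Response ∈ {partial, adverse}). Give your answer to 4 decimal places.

P(Response=partial) = 0.057 + 0.137 + 0.098 + 0.070 = 0.362.
P(Response=adverse) = 0.015 + 0.091 + 0.128 + 0.161 = 0.395.
P(Response ∈ {partial, adverse}) = 0.362 + 0.395 = 0.757; P(Treatment=low, Response ∈ {partial, adverse}) = 0.057 + 0.015 = 0.072.
P(Treatment=low | Response ∈ {partial, adverse}) = 0.072/0.757 = 0.0951.

0.0951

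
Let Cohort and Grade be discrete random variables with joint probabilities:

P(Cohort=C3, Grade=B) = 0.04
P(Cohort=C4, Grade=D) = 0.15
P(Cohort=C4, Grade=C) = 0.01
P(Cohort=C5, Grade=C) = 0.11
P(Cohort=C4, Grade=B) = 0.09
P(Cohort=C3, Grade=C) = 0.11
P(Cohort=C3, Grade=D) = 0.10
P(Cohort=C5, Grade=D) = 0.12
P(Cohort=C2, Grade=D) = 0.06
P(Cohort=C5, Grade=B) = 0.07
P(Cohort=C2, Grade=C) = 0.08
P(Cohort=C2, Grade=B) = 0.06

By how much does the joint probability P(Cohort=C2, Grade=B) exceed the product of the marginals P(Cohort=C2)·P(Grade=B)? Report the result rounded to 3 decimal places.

0.008

P(Cohort=C2) = 0.06 + 0.08 + 0.06 = 0.20.
P(Grade=B) = 0.06 + 0.04 + 0.09 + 0.07 = 0.26.
P(Cohort=C2, Grade=B) − P(Cohort=C2)P(Grade=B) = 0.06 − 0.20×0.26 = 0.008.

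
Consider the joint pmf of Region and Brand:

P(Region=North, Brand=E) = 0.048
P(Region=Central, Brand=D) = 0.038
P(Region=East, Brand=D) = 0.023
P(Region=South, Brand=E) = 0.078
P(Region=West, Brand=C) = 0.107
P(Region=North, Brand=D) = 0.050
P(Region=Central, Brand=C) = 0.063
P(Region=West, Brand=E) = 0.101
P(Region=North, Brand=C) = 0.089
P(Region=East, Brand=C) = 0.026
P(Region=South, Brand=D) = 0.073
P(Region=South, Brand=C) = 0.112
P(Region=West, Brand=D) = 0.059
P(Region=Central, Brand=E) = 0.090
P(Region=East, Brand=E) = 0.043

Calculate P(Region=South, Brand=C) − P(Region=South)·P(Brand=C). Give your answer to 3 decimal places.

0.008

P(Region=South) = 0.112 + 0.073 + 0.078 = 0.263.
P(Brand=C) = 0.089 + 0.112 + 0.026 + 0.107 + 0.063 = 0.397.
P(Region=South, Brand=C) − P(Region=South)P(Brand=C) = 0.112 − 0.263×0.397 = 0.008.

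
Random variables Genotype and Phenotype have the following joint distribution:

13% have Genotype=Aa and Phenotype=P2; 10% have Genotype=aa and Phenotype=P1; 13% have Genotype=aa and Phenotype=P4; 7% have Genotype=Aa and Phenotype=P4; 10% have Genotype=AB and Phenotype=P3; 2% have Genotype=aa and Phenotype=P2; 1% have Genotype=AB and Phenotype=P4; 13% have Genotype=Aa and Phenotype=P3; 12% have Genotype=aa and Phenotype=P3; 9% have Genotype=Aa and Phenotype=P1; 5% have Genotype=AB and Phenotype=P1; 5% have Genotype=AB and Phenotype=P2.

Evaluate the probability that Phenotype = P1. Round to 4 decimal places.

0.2400

P(Phenotype=P1) = 0.09 + 0.10 + 0.05 = 0.24.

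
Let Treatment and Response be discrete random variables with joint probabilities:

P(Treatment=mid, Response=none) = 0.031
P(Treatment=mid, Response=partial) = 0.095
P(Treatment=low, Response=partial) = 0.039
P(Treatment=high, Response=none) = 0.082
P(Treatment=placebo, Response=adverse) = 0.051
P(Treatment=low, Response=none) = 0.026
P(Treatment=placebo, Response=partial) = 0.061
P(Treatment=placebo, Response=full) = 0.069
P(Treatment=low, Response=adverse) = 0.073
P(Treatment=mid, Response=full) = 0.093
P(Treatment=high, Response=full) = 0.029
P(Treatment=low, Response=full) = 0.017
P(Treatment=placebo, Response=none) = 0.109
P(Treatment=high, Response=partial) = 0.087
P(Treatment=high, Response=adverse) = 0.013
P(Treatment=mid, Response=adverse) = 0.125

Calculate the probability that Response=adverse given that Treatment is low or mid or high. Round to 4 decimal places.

0.2972

P(Treatment=low) = 0.026 + 0.039 + 0.017 + 0.073 = 0.155.
P(Treatment=mid) = 0.031 + 0.095 + 0.093 + 0.125 = 0.344.
P(Treatment=high) = 0.082 + 0.087 + 0.029 + 0.013 = 0.211.
P(Treatment ∈ {low, mid, high}) = 0.155 + 0.344 + 0.211 = 0.710; P(Response=adverse, Treatment ∈ {low, mid, high}) = 0.073 + 0.125 + 0.013 = 0.211.
P(Response=adverse | Treatment ∈ {low, mid, high}) = 0.211/0.710 = 0.2972.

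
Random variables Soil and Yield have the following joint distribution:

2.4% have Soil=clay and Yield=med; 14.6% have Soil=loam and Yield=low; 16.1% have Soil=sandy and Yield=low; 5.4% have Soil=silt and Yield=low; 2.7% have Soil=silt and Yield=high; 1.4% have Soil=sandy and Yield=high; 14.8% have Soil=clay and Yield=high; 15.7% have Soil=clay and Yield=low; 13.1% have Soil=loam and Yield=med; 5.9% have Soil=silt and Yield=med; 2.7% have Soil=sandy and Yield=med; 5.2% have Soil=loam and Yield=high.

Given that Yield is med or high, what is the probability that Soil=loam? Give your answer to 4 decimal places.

0.3797

P(Yield=med) = 0.027 + 0.131 + 0.024 + 0.059 = 0.241.
P(Yield=high) = 0.014 + 0.052 + 0.148 + 0.027 = 0.241.
P(Yield ∈ {med, high}) = 0.241 + 0.241 = 0.482; P(Soil=loam, Yield ∈ {med, high}) = 0.131 + 0.052 = 0.183.
P(Soil=loam | Yield ∈ {med, high}) = 0.183/0.482 = 0.3797.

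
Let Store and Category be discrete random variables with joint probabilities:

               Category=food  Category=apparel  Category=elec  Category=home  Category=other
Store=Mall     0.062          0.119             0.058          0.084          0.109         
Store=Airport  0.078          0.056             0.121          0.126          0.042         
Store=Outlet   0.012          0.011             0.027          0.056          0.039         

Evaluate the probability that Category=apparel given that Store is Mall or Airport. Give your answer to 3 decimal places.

0.205

P(Store=Mall) = 0.062 + 0.119 + 0.058 + 0.084 + 0.109 = 0.432.
P(Store=Airport) = 0.078 + 0.056 + 0.121 + 0.126 + 0.042 = 0.423.
P(Store ∈ {Mall, Airport}) = 0.432 + 0.423 = 0.855; P(Category=apparel, Store ∈ {Mall, Airport}) = 0.119 + 0.056 = 0.175.
P(Category=apparel | Store ∈ {Mall, Airport}) = 0.175/0.855 = 0.205.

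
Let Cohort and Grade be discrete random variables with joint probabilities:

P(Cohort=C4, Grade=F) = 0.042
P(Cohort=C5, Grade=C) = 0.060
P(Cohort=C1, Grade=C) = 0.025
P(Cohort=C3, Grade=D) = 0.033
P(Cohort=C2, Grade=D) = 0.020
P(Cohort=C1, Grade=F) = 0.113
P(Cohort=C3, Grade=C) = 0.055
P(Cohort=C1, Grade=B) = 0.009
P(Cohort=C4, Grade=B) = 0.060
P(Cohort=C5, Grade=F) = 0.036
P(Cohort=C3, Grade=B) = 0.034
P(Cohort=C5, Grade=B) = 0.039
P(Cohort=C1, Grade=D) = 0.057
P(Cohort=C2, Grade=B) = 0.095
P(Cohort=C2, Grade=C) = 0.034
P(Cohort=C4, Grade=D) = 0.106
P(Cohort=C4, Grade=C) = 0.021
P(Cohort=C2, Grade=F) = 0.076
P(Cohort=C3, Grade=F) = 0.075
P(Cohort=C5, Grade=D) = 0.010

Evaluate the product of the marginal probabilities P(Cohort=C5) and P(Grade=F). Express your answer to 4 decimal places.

P(Cohort=C5) = 0.039 + 0.060 + 0.010 + 0.036 = 0.145.
P(Grade=F) = 0.113 + 0.076 + 0.075 + 0.042 + 0.036 = 0.342.
Product: 0.145 × 0.342 = 0.0496.

0.0496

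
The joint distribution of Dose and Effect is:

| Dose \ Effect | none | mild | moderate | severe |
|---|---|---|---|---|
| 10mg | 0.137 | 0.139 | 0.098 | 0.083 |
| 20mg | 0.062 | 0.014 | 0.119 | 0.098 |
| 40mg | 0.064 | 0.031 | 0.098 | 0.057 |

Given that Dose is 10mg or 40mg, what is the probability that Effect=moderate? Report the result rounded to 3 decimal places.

P(Dose=10mg) = 0.137 + 0.139 + 0.098 + 0.083 = 0.457.
P(Dose=40mg) = 0.064 + 0.031 + 0.098 + 0.057 = 0.250.
P(Dose ∈ {10mg, 40mg}) = 0.457 + 0.250 = 0.707; P(Effect=moderate, Dose ∈ {10mg, 40mg}) = 0.098 + 0.098 = 0.196.
P(Effect=moderate | Dose ∈ {10mg, 40mg}) = 0.196/0.707 = 0.277.

0.277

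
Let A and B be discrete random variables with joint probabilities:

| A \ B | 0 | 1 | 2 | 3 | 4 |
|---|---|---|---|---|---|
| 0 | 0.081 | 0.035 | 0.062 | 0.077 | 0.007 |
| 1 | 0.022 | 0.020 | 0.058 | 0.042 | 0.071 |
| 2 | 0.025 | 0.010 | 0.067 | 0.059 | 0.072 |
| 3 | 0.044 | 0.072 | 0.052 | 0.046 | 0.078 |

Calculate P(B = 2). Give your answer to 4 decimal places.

0.2390

P(B=2) = 0.062 + 0.058 + 0.067 + 0.052 = 0.239.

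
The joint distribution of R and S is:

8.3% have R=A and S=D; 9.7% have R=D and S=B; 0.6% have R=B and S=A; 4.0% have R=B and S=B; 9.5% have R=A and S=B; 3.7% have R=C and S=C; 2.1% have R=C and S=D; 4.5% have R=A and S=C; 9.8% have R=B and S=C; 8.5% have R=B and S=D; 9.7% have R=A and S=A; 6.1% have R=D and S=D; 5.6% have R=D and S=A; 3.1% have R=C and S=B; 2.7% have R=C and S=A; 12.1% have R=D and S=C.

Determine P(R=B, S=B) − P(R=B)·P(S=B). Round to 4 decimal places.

-0.0202

P(R=B) = 0.006 + 0.040 + 0.098 + 0.085 = 0.229.
P(S=B) = 0.095 + 0.040 + 0.031 + 0.097 = 0.263.
P(R=B, S=B) − P(R=B)P(S=B) = 0.040 − 0.229×0.263 = -0.0202.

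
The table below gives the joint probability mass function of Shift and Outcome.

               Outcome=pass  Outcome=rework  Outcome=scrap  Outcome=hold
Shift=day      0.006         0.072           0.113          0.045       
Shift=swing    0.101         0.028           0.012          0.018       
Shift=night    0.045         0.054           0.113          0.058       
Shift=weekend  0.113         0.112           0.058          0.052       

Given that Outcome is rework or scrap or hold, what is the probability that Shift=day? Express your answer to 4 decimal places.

0.3129

P(Outcome=rework) = 0.072 + 0.028 + 0.054 + 0.112 = 0.266.
P(Outcome=scrap) = 0.113 + 0.012 + 0.113 + 0.058 = 0.296.
P(Outcome=hold) = 0.045 + 0.018 + 0.058 + 0.052 = 0.173.
P(Outcome ∈ {rework, scrap, hold}) = 0.266 + 0.296 + 0.173 = 0.735; P(Shift=day, Outcome ∈ {rework, scrap, hold}) = 0.072 + 0.113 + 0.045 = 0.230.
P(Shift=day | Outcome ∈ {rework, scrap, hold}) = 0.230/0.735 = 0.3129.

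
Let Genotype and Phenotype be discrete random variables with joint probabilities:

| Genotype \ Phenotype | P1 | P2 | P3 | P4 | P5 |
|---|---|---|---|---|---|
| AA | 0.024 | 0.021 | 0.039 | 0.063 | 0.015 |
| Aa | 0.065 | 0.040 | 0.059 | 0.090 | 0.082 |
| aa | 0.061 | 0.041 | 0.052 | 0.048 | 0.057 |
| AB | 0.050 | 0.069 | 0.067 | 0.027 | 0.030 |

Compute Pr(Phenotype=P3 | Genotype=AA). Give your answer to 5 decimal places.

0.24074

P(Genotype=AA) = 0.024 + 0.021 + 0.039 + 0.063 + 0.015 = 0.162.
P(Phenotype=P3 | Genotype=AA) = 0.039/0.162 = 0.24074.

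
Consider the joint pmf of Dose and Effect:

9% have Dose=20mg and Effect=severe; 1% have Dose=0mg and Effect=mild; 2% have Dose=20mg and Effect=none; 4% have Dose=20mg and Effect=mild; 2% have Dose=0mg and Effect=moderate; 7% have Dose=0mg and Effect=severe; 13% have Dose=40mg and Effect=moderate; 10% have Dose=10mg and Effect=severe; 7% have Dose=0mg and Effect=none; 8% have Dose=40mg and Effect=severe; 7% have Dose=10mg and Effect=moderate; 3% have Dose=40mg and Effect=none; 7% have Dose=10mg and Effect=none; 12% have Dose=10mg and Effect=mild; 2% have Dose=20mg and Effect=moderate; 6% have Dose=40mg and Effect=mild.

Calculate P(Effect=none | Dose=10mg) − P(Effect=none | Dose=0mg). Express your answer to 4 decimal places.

-0.2173

P(Dose=10mg) = 0.07 + 0.12 + 0.07 + 0.10 = 0.36; P(Effect=none | Dose=10mg) = 0.07/0.36 = 0.19444.
P(Dose=0mg) = 0.07 + 0.01 + 0.02 + 0.07 = 0.17; P(Effect=none | Dose=0mg) = 0.07/0.17 = 0.41176.
Difference = -0.2173.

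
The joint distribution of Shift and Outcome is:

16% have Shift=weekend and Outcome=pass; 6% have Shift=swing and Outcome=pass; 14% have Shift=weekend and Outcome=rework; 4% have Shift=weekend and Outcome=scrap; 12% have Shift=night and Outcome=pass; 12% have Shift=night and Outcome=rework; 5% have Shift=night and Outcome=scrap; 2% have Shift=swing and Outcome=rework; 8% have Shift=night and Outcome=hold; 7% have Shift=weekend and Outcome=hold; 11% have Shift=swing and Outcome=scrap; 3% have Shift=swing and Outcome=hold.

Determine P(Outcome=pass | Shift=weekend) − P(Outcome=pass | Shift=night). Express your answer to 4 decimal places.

P(Shift=weekend) = 0.16 + 0.14 + 0.04 + 0.07 = 0.41; P(Outcome=pass | Shift=weekend) = 0.16/0.41 = 0.39024.
P(Shift=night) = 0.12 + 0.12 + 0.05 + 0.08 = 0.37; P(Outcome=pass | Shift=night) = 0.12/0.37 = 0.32432.
Difference = 0.0659.

0.0659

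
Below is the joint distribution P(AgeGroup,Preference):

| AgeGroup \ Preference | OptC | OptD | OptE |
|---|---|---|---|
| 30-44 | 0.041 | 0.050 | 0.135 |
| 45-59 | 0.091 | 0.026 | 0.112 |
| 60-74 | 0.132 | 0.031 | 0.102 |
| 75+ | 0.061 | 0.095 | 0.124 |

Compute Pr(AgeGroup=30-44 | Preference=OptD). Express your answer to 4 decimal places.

P(Preference=OptD) = 0.050 + 0.026 + 0.031 + 0.095 = 0.202.
P(AgeGroup=30-44 | Preference=OptD) = 0.050/0.202 = 0.2475.

0.2475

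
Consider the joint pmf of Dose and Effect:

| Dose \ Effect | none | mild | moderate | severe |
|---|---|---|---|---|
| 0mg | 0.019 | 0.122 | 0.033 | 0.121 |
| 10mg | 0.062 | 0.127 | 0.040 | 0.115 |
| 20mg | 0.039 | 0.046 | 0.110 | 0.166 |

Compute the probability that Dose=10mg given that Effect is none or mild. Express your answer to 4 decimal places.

0.4554

P(Effect=none) = 0.019 + 0.062 + 0.039 = 0.120.
P(Effect=mild) = 0.122 + 0.127 + 0.046 = 0.295.
P(Effect ∈ {none, mild}) = 0.120 + 0.295 = 0.415; P(Dose=10mg, Effect ∈ {none, mild}) = 0.062 + 0.127 = 0.189.
P(Dose=10mg | Effect ∈ {none, mild}) = 0.189/0.415 = 0.4554.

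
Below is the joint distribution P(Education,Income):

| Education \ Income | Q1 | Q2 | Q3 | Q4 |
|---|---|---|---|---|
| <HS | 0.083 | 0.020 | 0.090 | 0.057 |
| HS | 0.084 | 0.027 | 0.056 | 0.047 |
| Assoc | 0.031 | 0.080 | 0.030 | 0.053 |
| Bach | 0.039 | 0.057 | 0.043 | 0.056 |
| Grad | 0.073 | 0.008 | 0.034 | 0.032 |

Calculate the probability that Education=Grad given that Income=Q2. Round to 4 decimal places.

0.0417

P(Income=Q2) = 0.020 + 0.027 + 0.080 + 0.057 + 0.008 = 0.192.
P(Education=Grad | Income=Q2) = 0.008/0.192 = 0.0417.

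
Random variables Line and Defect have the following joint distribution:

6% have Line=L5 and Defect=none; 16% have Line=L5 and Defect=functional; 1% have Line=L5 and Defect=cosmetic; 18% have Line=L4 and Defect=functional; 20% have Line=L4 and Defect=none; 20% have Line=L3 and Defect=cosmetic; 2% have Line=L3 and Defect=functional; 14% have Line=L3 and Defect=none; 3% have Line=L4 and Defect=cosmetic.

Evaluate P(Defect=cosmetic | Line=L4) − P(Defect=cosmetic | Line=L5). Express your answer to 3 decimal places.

0.030

P(Line=L4) = 0.20 + 0.03 + 0.18 = 0.41; P(Defect=cosmetic | Line=L4) = 0.03/0.41 = 0.0732.
P(Line=L5) = 0.06 + 0.01 + 0.16 = 0.23; P(Defect=cosmetic | Line=L5) = 0.01/0.23 = 0.0435.
Difference = 0.030.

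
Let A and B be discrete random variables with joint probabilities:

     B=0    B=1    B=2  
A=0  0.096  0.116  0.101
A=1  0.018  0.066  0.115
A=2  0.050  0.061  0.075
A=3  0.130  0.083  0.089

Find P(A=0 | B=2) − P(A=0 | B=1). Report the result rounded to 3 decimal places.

-0.090

P(B=2) = 0.101 + 0.115 + 0.075 + 0.089 = 0.380; P(A=0 | B=2) = 0.101/0.380 = 0.2658.
P(B=1) = 0.116 + 0.066 + 0.061 + 0.083 = 0.326; P(A=0 | B=1) = 0.116/0.326 = 0.3558.
Difference = -0.090.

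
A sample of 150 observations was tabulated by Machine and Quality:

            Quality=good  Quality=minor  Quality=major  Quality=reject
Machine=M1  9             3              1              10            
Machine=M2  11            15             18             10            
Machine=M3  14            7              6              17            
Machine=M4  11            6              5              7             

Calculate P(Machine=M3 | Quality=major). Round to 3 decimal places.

0.200

Total with Quality=major: 1 + 18 + 6 + 5 = 30.
P(Machine=M3 | Quality=major) = 6/30 = 0.200.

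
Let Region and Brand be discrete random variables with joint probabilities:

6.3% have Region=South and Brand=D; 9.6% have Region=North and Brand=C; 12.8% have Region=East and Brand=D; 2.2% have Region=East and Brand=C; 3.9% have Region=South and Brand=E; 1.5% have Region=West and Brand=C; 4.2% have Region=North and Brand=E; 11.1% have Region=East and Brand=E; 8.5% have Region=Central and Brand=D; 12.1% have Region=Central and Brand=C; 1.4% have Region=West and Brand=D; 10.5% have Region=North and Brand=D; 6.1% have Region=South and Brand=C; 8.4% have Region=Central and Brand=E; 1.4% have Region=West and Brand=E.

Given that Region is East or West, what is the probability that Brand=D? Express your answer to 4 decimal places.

0.4671

P(Region=East) = 0.022 + 0.128 + 0.111 = 0.261.
P(Region=West) = 0.015 + 0.014 + 0.014 = 0.043.
P(Region ∈ {East, West}) = 0.261 + 0.043 = 0.304; P(Brand=D, Region ∈ {East, West}) = 0.128 + 0.014 = 0.142.
P(Brand=D | Region ∈ {East, West}) = 0.142/0.304 = 0.4671.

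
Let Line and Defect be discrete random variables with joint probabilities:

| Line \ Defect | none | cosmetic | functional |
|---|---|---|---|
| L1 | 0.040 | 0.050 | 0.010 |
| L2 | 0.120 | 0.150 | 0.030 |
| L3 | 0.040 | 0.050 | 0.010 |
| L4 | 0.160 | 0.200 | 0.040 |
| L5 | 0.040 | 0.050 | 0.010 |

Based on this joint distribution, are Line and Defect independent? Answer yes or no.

Every cell satisfies P(Line,Defect) = P(Line)·P(Defect). For instance P(Line=L4) = 0.400, P(Defect=none) = 0.400, and 0.400×0.400 = 0.160 matches the joint entry. So Line and Defect are independent.

yes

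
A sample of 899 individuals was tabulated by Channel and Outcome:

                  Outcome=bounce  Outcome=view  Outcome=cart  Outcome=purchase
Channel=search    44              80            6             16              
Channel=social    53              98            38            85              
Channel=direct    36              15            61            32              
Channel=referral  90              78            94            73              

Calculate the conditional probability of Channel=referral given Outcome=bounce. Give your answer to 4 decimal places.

0.4036

Total with Outcome=bounce: 44 + 53 + 36 + 90 = 223.
P(Channel=referral | Outcome=bounce) = 90/223 = 0.4036.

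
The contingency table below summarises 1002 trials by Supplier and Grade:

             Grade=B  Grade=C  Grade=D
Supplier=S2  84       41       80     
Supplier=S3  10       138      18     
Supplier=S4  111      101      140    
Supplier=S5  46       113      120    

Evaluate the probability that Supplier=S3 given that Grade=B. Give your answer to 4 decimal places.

Total with Grade=B: 84 + 10 + 111 + 46 = 251.
P(Supplier=S3 | Grade=B) = 10/251 = 0.0398.

0.0398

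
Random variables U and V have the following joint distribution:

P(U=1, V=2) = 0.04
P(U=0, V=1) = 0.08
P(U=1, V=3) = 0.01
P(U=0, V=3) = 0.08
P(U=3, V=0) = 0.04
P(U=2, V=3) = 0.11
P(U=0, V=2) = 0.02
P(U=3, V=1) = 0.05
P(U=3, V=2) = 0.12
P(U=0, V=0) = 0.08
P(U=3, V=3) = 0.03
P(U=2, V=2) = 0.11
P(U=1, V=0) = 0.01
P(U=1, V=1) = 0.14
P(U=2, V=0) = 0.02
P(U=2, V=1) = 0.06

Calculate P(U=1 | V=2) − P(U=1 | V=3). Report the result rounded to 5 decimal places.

P(V=2) = 0.02 + 0.04 + 0.11 + 0.12 = 0.29; P(U=1 | V=2) = 0.04/0.29 = 0.137931.
P(V=3) = 0.08 + 0.01 + 0.11 + 0.03 = 0.23; P(U=1 | V=3) = 0.01/0.23 = 0.043478.
Difference = 0.09445.

0.09445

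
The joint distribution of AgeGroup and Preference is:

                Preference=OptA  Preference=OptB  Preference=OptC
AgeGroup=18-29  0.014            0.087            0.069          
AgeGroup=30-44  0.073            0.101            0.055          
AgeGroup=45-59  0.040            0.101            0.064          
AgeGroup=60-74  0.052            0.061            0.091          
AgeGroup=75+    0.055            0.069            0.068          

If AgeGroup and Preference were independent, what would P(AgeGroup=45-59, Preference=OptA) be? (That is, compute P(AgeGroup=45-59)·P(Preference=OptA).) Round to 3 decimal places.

P(AgeGroup=45-59) = 0.040 + 0.101 + 0.064 = 0.205.
P(Preference=OptA) = 0.014 + 0.073 + 0.040 + 0.052 + 0.055 = 0.234.
Product: 0.205 × 0.234 = 0.048.

0.048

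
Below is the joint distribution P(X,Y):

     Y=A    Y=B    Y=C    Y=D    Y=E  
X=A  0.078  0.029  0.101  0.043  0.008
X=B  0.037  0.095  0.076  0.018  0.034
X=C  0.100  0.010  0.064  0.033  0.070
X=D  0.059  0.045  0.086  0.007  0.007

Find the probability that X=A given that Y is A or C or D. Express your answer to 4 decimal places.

P(Y=A) = 0.078 + 0.037 + 0.100 + 0.059 = 0.274.
P(Y=C) = 0.101 + 0.076 + 0.064 + 0.086 = 0.327.
P(Y=D) = 0.043 + 0.018 + 0.033 + 0.007 = 0.101.
P(Y ∈ {A, C, D}) = 0.274 + 0.327 + 0.101 = 0.702; P(X=A, Y ∈ {A, C, D}) = 0.078 + 0.101 + 0.043 = 0.222.
P(X=A | Y ∈ {A, C, D}) = 0.222/0.702 = 0.3162.

0.3162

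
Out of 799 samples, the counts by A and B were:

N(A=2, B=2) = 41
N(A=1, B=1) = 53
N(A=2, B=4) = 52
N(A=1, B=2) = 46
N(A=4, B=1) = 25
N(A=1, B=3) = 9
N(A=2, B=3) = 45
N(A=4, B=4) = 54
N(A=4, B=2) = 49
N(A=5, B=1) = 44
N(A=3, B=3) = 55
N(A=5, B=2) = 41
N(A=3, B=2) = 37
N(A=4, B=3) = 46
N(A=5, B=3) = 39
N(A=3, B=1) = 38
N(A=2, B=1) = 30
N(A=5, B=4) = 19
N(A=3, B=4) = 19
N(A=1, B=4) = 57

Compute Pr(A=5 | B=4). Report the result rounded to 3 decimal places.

Total with B=4: 57 + 52 + 19 + 54 + 19 = 201.
P(A=5 | B=4) = 19/201 = 0.095.

0.095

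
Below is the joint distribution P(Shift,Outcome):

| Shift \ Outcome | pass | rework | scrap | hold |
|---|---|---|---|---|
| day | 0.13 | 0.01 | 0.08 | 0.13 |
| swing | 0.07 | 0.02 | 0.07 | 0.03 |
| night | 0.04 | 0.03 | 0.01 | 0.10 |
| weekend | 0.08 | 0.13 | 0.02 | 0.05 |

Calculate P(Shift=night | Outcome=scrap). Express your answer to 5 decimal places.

0.05556

P(Outcome=scrap) = 0.08 + 0.07 + 0.01 + 0.02 = 0.18.
P(Shift=night | Outcome=scrap) = 0.01/0.18 = 0.05556.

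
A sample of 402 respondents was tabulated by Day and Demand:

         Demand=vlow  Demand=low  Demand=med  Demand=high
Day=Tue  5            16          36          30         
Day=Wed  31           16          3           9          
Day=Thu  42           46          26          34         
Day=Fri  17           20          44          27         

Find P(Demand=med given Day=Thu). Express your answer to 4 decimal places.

Total with Day=Thu: 42 + 46 + 26 + 34 = 148.
P(Demand=med | Day=Thu) = 26/148 = 0.1757.

0.1757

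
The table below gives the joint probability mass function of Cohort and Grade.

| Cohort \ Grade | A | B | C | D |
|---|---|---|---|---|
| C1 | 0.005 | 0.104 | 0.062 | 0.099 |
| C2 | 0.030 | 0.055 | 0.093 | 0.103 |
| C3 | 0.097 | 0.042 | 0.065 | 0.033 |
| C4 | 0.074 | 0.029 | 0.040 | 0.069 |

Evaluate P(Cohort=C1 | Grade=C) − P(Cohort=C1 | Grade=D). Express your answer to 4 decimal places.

P(Grade=C) = 0.062 + 0.093 + 0.065 + 0.040 = 0.260; P(Cohort=C1 | Grade=C) = 0.062/0.260 = 0.23846.
P(Grade=D) = 0.099 + 0.103 + 0.033 + 0.069 = 0.304; P(Cohort=C1 | Grade=D) = 0.099/0.304 = 0.32566.
Difference = -0.0872.

-0.0872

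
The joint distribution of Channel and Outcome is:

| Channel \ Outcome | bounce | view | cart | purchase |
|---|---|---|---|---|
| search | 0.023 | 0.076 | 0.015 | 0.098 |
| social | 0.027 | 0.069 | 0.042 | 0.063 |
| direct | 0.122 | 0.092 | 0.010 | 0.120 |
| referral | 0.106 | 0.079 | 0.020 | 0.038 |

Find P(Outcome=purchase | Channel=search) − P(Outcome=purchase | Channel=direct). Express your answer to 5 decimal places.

P(Channel=search) = 0.023 + 0.076 + 0.015 + 0.098 = 0.212; P(Outcome=purchase | Channel=search) = 0.098/0.212 = 0.462264.
P(Channel=direct) = 0.122 + 0.092 + 0.010 + 0.120 = 0.344; P(Outcome=purchase | Channel=direct) = 0.120/0.344 = 0.348837.
Difference = 0.11343.

0.11343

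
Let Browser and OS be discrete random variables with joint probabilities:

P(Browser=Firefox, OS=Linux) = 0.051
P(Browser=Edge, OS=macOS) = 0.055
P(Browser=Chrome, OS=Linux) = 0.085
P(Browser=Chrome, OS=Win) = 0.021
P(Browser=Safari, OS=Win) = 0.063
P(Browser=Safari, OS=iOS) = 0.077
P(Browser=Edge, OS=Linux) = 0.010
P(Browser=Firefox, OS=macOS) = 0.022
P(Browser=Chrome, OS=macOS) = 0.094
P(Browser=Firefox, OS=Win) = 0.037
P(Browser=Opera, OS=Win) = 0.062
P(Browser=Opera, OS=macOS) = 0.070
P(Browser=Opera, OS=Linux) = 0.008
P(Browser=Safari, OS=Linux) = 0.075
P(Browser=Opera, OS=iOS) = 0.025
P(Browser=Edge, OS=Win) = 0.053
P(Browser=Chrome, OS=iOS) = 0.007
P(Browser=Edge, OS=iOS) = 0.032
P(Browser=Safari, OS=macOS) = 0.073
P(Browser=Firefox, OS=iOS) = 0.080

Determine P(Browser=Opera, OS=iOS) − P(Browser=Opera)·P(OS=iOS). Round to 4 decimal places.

P(Browser=Opera) = 0.062 + 0.070 + 0.008 + 0.025 = 0.165.
P(OS=iOS) = 0.007 + 0.080 + 0.077 + 0.032 + 0.025 = 0.221.
P(Browser=Opera, OS=iOS) − P(Browser=Opera)P(OS=iOS) = 0.025 − 0.165×0.221 = -0.0115.

-0.0115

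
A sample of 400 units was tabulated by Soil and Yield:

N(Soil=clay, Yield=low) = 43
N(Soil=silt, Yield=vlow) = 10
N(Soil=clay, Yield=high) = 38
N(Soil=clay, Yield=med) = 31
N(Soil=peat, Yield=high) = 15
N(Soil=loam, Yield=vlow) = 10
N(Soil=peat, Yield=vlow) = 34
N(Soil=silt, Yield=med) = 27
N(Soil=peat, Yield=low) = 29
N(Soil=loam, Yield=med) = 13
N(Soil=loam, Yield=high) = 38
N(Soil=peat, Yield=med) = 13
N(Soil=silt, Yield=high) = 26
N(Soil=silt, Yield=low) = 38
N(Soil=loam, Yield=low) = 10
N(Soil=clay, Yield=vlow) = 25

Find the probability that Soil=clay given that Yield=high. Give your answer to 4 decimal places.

Total with Yield=high: 38 + 38 + 26 + 15 = 117.
P(Soil=clay | Yield=high) = 38/117 = 0.3248.

0.3248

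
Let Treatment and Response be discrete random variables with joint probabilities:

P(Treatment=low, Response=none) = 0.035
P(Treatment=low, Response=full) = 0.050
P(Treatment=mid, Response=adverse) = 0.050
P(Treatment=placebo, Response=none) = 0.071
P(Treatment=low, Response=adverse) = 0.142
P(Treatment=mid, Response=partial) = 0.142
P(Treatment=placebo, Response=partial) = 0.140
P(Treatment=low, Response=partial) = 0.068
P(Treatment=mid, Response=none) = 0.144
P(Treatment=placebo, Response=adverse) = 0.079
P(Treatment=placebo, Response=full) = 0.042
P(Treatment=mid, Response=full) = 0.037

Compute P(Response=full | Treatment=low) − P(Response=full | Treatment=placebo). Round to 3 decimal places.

P(Treatment=low) = 0.035 + 0.068 + 0.050 + 0.142 = 0.295; P(Response=full | Treatment=low) = 0.050/0.295 = 0.1695.
P(Treatment=placebo) = 0.071 + 0.140 + 0.042 + 0.079 = 0.332; P(Response=full | Treatment=placebo) = 0.042/0.332 = 0.1265.
Difference = 0.043.

0.043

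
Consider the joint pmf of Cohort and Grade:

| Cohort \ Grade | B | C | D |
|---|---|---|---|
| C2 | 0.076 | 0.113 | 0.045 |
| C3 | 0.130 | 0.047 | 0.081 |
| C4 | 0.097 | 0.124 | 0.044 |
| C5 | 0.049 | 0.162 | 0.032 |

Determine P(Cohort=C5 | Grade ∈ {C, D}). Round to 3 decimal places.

P(Grade=C) = 0.113 + 0.047 + 0.124 + 0.162 = 0.446.
P(Grade=D) = 0.045 + 0.081 + 0.044 + 0.032 = 0.202.
P(Grade ∈ {C, D}) = 0.446 + 0.202 = 0.648; P(Cohort=C5, Grade ∈ {C, D}) = 0.162 + 0.032 = 0.194.
P(Cohort=C5 | Grade ∈ {C, D}) = 0.194/0.648 = 0.299.

0.299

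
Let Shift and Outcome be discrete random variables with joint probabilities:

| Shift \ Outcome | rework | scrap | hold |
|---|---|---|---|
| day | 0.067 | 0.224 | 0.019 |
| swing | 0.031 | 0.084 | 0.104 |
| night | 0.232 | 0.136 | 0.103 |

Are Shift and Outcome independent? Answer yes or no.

P(Shift=day) = 0.310 and P(Outcome=scrap) = 0.444, so their product is 0.13764, but P(Shift=day, Outcome=scrap) = 0.224. Since these differ, Shift and Outcome are not independent.

no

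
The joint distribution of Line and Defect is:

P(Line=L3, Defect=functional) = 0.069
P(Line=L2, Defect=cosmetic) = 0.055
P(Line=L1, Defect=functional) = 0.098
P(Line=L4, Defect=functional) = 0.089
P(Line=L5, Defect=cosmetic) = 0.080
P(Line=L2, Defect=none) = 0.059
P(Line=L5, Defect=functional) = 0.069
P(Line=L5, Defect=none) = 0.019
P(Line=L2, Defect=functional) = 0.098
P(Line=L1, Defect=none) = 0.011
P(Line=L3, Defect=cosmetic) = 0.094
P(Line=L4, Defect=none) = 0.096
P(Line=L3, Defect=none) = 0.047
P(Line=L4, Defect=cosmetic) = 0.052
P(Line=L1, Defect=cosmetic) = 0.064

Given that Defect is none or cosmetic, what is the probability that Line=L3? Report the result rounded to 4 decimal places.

P(Defect=none) = 0.011 + 0.059 + 0.047 + 0.096 + 0.019 = 0.232.
P(Defect=cosmetic) = 0.064 + 0.055 + 0.094 + 0.052 + 0.080 = 0.345.
P(Defect ∈ {none, cosmetic}) = 0.232 + 0.345 = 0.577; P(Line=L3, Defect ∈ {none, cosmetic}) = 0.047 + 0.094 = 0.141.
P(Line=L3 | Defect ∈ {none, cosmetic}) = 0.141/0.577 = 0.2444.

0.2444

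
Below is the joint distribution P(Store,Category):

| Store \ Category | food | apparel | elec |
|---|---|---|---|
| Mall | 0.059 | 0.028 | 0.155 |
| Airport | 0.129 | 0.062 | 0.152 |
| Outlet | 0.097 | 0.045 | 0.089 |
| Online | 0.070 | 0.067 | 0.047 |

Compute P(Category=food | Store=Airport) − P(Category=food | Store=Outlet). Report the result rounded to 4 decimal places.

P(Store=Airport) = 0.129 + 0.062 + 0.152 = 0.343; P(Category=food | Store=Airport) = 0.129/0.343 = 0.37609.
P(Store=Outlet) = 0.097 + 0.045 + 0.089 = 0.231; P(Category=food | Store=Outlet) = 0.097/0.231 = 0.41991.
Difference = -0.0438.

-0.0438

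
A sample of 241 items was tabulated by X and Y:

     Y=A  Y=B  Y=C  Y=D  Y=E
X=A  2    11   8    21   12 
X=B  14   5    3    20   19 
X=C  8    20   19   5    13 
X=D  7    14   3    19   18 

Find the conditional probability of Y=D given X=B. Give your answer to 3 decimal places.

0.328

Total with X=B: 14 + 5 + 3 + 20 + 19 = 61.
P(Y=D | X=B) = 20/61 = 0.328.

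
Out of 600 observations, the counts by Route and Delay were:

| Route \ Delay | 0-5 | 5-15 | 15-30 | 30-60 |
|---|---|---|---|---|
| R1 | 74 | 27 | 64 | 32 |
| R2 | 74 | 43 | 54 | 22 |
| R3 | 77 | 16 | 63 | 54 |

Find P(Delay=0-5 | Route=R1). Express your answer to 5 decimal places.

0.37563

Total with Route=R1: 74 + 27 + 64 + 32 = 197.
P(Delay=0-5 | Route=R1) = 74/197 = 0.37563.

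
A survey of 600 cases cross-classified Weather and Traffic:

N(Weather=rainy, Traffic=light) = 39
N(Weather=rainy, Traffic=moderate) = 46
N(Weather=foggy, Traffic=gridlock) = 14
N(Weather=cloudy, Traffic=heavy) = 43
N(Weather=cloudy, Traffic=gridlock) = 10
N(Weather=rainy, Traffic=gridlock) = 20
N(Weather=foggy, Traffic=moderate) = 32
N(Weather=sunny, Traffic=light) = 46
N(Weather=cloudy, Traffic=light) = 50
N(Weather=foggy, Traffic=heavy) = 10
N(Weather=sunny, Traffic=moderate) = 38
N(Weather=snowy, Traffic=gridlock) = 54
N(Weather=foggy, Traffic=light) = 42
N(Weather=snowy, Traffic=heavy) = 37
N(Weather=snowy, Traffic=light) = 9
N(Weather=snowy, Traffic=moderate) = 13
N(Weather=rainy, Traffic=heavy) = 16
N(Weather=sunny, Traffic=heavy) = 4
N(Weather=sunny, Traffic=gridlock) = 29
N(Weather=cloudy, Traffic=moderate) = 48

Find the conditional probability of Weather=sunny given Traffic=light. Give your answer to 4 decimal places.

0.2473

Total with Traffic=light: 46 + 50 + 39 + 9 + 42 = 186.
P(Weather=sunny | Traffic=light) = 46/186 = 0.2473.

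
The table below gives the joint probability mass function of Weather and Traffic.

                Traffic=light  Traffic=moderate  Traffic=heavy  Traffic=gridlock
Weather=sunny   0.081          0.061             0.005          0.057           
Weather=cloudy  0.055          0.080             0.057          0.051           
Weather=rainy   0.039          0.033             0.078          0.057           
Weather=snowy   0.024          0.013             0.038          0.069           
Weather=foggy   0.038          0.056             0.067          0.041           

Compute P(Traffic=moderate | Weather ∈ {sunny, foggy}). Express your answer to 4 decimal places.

0.2882

P(Weather=sunny) = 0.081 + 0.061 + 0.005 + 0.057 = 0.204.
P(Weather=foggy) = 0.038 + 0.056 + 0.067 + 0.041 = 0.202.
P(Weather ∈ {sunny, foggy}) = 0.204 + 0.202 = 0.406; P(Traffic=moderate, Weather ∈ {sunny, foggy}) = 0.061 + 0.056 = 0.117.
P(Traffic=moderate | Weather ∈ {sunny, foggy}) = 0.117/0.406 = 0.2882.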